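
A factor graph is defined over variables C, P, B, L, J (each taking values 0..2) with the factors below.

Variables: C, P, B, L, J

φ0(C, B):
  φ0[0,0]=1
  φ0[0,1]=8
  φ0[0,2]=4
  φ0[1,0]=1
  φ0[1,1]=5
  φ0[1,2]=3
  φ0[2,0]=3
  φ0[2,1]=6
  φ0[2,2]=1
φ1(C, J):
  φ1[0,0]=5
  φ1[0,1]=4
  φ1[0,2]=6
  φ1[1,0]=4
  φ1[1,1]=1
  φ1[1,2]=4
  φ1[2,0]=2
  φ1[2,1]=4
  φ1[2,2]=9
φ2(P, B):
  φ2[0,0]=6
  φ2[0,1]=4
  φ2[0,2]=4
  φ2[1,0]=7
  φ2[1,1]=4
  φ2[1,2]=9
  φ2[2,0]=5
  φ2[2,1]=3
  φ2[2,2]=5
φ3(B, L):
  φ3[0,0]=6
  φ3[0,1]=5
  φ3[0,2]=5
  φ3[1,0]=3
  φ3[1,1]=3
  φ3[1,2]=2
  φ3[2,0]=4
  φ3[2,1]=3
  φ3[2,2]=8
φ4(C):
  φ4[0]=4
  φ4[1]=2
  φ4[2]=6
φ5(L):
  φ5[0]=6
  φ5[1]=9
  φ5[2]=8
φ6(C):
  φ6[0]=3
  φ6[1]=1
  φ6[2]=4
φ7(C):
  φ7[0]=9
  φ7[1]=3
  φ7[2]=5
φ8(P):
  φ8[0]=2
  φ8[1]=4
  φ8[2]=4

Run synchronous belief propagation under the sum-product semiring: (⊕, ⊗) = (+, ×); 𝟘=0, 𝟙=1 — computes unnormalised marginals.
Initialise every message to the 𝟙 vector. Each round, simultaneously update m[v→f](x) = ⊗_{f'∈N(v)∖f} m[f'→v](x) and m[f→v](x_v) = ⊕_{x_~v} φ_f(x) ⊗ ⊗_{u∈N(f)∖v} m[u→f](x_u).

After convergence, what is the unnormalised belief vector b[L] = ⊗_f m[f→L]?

b[L] = [43818192, 57044736, 65397312]

init: all messages = 𝟙 over 3 values
r1 m[φ0→C] = [13, 9, 10]
r1 m[φ0→B] = [5, 19, 8]
r1 m[φ1→C] = [15, 9, 15]
r1 m[φ1→J] = [11, 9, 19]
r1 m[φ2→P] = [14, 20, 13]
r1 m[φ2→B] = [18, 11, 18]
r1 m[φ3→B] = [16, 8, 15]
r1 m[φ3→L] = [13, 11, 15]
r1 m[φ4→C] = [4, 2, 6]
r1 m[φ5→L] = [6, 9, 8]
r1 m[φ6→C] = [3, 1, 4]
r1 m[φ7→C] = [9, 3, 5]
r1 m[φ8→P] = [2, 4, 4]
r1 m[C→φ0] = [1, 1, 1]
r1 m[C→φ1] = [1, 1, 1]
r1 m[C→φ4] = [1, 1, 1]
r1 m[C→φ6] = [1, 1, 1]
r1 m[C→φ7] = [1, 1, 1]
r1 m[P→φ2] = [1, 1, 1]
r1 m[P→φ8] = [1, 1, 1]
r1 m[B→φ0] = [1, 1, 1]
r1 m[B→φ2] = [1, 1, 1]
r1 m[B→φ3] = [1, 1, 1]
r1 m[L→φ3] = [1, 1, 1]
r1 m[L→φ5] = [1, 1, 1]
r1 m[J→φ1] = [1, 1, 1]
r2 m[φ0→C] = [13, 9, 10]
r2 m[φ0→B] = [5, 19, 8]
r2 m[φ1→C] = [15, 9, 15]
r2 m[φ1→J] = [11, 9, 19]
r2 m[φ2→P] = [14, 20, 13]
r2 m[φ2→B] = [18, 11, 18]
r2 m[φ3→B] = [16, 8, 15]
r2 m[φ3→L] = [13, 11, 15]
r2 m[φ4→C] = [4, 2, 6]
r2 m[φ5→L] = [6, 9, 8]
r2 m[φ6→C] = [3, 1, 4]
r2 m[φ7→C] = [9, 3, 5]
r2 m[φ8→P] = [2, 4, 4]
r2 m[C→φ0] = [1620, 54, 1800]
r2 m[C→φ1] = [1404, 54, 1200]
r2 m[C→φ4] = [5265, 243, 3000]
r2 m[C→φ6] = [7020, 486, 4500]
r2 m[C→φ7] = [2340, 162, 3600]
r2 m[P→φ2] = [2, 4, 4]
r2 m[P→φ8] = [14, 20, 13]
r2 m[B→φ0] = [288, 88, 270]
r2 m[B→φ2] = [80, 152, 120]
r2 m[B→φ3] = [90, 209, 144]
r2 m[L→φ3] = [6, 9, 8]
r2 m[L→φ5] = [13, 11, 15]
r2 m[J→φ1] = [1, 1, 1]
r3 m[φ0→C] = [2072, 1538, 1662]
r3 m[φ0→B] = [7074, 24030, 8442]
r3 m[φ1→C] = [15, 9, 15]
r3 m[φ1→J] = [9636, 10470, 19440]
r3 m[φ2→P] = [1568, 2248, 1456]
r3 m[φ2→B] = [60, 36, 64]
r3 m[φ3→B] = [121, 61, 115]
r3 m[φ3→L] = [1743, 1509, 2020]
r3 m[φ4→C] = [4, 2, 6]
r3 m[φ5→L] = [6, 9, 8]
r3 m[φ6→C] = [3, 1, 4]
r3 m[φ7→C] = [9, 3, 5]
r3 m[φ8→P] = [2, 4, 4]
r3 m[C→φ0] = [1620, 54, 1800]
r3 m[C→φ1] = [1404, 54, 1200]
r3 m[C→φ4] = [5265, 243, 3000]
r3 m[C→φ6] = [7020, 486, 4500]
r3 m[C→φ7] = [2340, 162, 3600]
r3 m[P→φ2] = [2, 4, 4]
r3 m[P→φ8] = [14, 20, 13]
r3 m[B→φ0] = [288, 88, 270]
r3 m[B→φ2] = [80, 152, 120]
r3 m[B→φ3] = [90, 209, 144]
r3 m[L→φ3] = [6, 9, 8]
r3 m[L→φ5] = [13, 11, 15]
r3 m[J→φ1] = [1, 1, 1]
r4 m[φ0→C] = [2072, 1538, 1662]
r4 m[φ0→B] = [7074, 24030, 8442]
r4 m[φ1→C] = [15, 9, 15]
r4 m[φ1→J] = [9636, 10470, 19440]
r4 m[φ2→P] = [1568, 2248, 1456]
r4 m[φ2→B] = [60, 36, 64]
r4 m[φ3→B] = [121, 61, 115]
r4 m[φ3→L] = [1743, 1509, 2020]
r4 m[φ4→C] = [4, 2, 6]
r4 m[φ5→L] = [6, 9, 8]
r4 m[φ6→C] = [3, 1, 4]
r4 m[φ7→C] = [9, 3, 5]
r4 m[φ8→P] = [2, 4, 4]
r4 m[C→φ0] = [1620, 54, 1800]
r4 m[C→φ1] = [223776, 9228, 199440]
r4 m[C→φ4] = [839160, 41526, 498600]
r4 m[C→φ6] = [1118880, 83052, 747900]
r4 m[C→φ7] = [372960, 27684, 598320]
r4 m[P→φ2] = [2, 4, 4]
r4 m[P→φ8] = [1568, 2248, 1456]
r4 m[B→φ0] = [7260, 2196, 7360]
r4 m[B→φ2] = [855954, 1465830, 970830]
r4 m[B→φ3] = [424440, 865080, 540288]
r4 m[L→φ3] = [6, 9, 8]
r4 m[L→φ5] = [1743, 1509, 2020]
r4 m[J→φ1] = [1, 1, 1]
r5 m[φ0→C] = [54268, 40320, 42316]
r5 m[φ0→B] = [7074, 24030, 8442]
r5 m[φ1→C] = [15, 9, 15]
r5 m[φ1→J] = [1554672, 1702092, 3174528]
r5 m[φ2→P] = [14882364, 20592468, 13531410]
r5 m[φ2→B] = [60, 36, 64]
r5 m[φ3→B] = [121, 61, 115]
r5 m[φ3→L] = [7303032, 6338304, 8174664]
r5 m[φ4→C] = [4, 2, 6]
r5 m[φ5→L] = [6, 9, 8]
r5 m[φ6→C] = [3, 1, 4]
r5 m[φ7→C] = [9, 3, 5]
r5 m[φ8→P] = [2, 4, 4]
r5 m[C→φ0] = [1620, 54, 1800]
r5 m[C→φ1] = [223776, 9228, 199440]
r5 m[C→φ4] = [839160, 41526, 498600]
r5 m[C→φ6] = [1118880, 83052, 747900]
r5 m[C→φ7] = [372960, 27684, 598320]
r5 m[P→φ2] = [2, 4, 4]
r5 m[P→φ8] = [1568, 2248, 1456]
r5 m[B→φ0] = [7260, 2196, 7360]
r5 m[B→φ2] = [855954, 1465830, 970830]
r5 m[B→φ3] = [424440, 865080, 540288]
r5 m[L→φ3] = [6, 9, 8]
r5 m[L→φ5] = [1743, 1509, 2020]
r5 m[J→φ1] = [1, 1, 1]
r6 m[φ0→C] = [54268, 40320, 42316]
r6 m[φ0→B] = [7074, 24030, 8442]
r6 m[φ1→C] = [15, 9, 15]
r6 m[φ1→J] = [1554672, 1702092, 3174528]
r6 m[φ2→P] = [14882364, 20592468, 13531410]
r6 m[φ2→B] = [60, 36, 64]
r6 m[φ3→B] = [121, 61, 115]
r6 m[φ3→L] = [7303032, 6338304, 8174664]
r6 m[φ4→C] = [4, 2, 6]
r6 m[φ5→L] = [6, 9, 8]
r6 m[φ6→C] = [3, 1, 4]
r6 m[φ7→C] = [9, 3, 5]
r6 m[φ8→P] = [2, 4, 4]
r6 m[C→φ0] = [1620, 54, 1800]
r6 m[C→φ1] = [5860944, 241920, 5077920]
r6 m[C→φ4] = [21978540, 1088640, 12694800]
r6 m[C→φ6] = [29304720, 2177280, 19042200]
r6 m[C→φ7] = [9768240, 725760, 15233760]
r6 m[P→φ2] = [2, 4, 4]
r6 m[P→φ8] = [14882364, 20592468, 13531410]
r6 m[B→φ0] = [7260, 2196, 7360]
r6 m[B→φ2] = [855954, 1465830, 970830]
r6 m[B→φ3] = [424440, 865080, 540288]
r6 m[L→φ3] = [6, 9, 8]
r6 m[L→φ5] = [7303032, 6338304, 8174664]
r6 m[J→φ1] = [1, 1, 1]
r7 m[φ0→C] = [54268, 40320, 42316]
r7 m[φ0→B] = [7074, 24030, 8442]
r7 m[φ1→C] = [15, 9, 15]
r7 m[φ1→J] = [40428240, 43997376, 81834624]
r7 m[φ2→P] = [14882364, 20592468, 13531410]
r7 m[φ2→B] = [60, 36, 64]
r7 m[φ3→B] = [121, 61, 115]
r7 m[φ3→L] = [7303032, 6338304, 8174664]
r7 m[φ4→C] = [4, 2, 6]
r7 m[φ5→L] = [6, 9, 8]
r7 m[φ6→C] = [3, 1, 4]
r7 m[φ7→C] = [9, 3, 5]
r7 m[φ8→P] = [2, 4, 4]
r7 m[C→φ0] = [1620, 54, 1800]
r7 m[C→φ1] = [5860944, 241920, 5077920]
r7 m[C→φ4] = [21978540, 1088640, 12694800]
r7 m[C→φ6] = [29304720, 2177280, 19042200]
r7 m[C→φ7] = [9768240, 725760, 15233760]
r7 m[P→φ2] = [2, 4, 4]
r7 m[P→φ8] = [14882364, 20592468, 13531410]
r7 m[B→φ0] = [7260, 2196, 7360]
r7 m[B→φ2] = [855954, 1465830, 970830]
r7 m[B→φ3] = [424440, 865080, 540288]
r7 m[L→φ3] = [6, 9, 8]
r7 m[L→φ5] = [7303032, 6338304, 8174664]
r7 m[J→φ1] = [1, 1, 1]
r8 m[φ0→C] = [54268, 40320, 42316]
r8 m[φ0→B] = [7074, 24030, 8442]
r8 m[φ1→C] = [15, 9, 15]
r8 m[φ1→J] = [40428240, 43997376, 81834624]
r8 m[φ2→P] = [14882364, 20592468, 13531410]
r8 m[φ2→B] = [60, 36, 64]
r8 m[φ3→B] = [121, 61, 115]
r8 m[φ3→L] = [7303032, 6338304, 8174664]
r8 m[φ4→C] = [4, 2, 6]
r8 m[φ5→L] = [6, 9, 8]
r8 m[φ6→C] = [3, 1, 4]
r8 m[φ7→C] = [9, 3, 5]
r8 m[φ8→P] = [2, 4, 4]
r8 m[C→φ0] = [1620, 54, 1800]
r8 m[C→φ1] = [5860944, 241920, 5077920]
r8 m[C→φ4] = [21978540, 1088640, 12694800]
r8 m[C→φ6] = [29304720, 2177280, 19042200]
r8 m[C→φ7] = [9768240, 725760, 15233760]
r8 m[P→φ2] = [2, 4, 4]
r8 m[P→φ8] = [14882364, 20592468, 13531410]
r8 m[B→φ0] = [7260, 2196, 7360]
r8 m[B→φ2] = [855954, 1465830, 970830]
r8 m[B→φ3] = [424440, 865080, 540288]
r8 m[L→φ3] = [6, 9, 8]
r8 m[L→φ5] = [7303032, 6338304, 8174664]
r8 m[J→φ1] = [1, 1, 1]
fixed point reached at round 8
b[L] = ⊗ incoming = [43818192, 57044736, 65397312]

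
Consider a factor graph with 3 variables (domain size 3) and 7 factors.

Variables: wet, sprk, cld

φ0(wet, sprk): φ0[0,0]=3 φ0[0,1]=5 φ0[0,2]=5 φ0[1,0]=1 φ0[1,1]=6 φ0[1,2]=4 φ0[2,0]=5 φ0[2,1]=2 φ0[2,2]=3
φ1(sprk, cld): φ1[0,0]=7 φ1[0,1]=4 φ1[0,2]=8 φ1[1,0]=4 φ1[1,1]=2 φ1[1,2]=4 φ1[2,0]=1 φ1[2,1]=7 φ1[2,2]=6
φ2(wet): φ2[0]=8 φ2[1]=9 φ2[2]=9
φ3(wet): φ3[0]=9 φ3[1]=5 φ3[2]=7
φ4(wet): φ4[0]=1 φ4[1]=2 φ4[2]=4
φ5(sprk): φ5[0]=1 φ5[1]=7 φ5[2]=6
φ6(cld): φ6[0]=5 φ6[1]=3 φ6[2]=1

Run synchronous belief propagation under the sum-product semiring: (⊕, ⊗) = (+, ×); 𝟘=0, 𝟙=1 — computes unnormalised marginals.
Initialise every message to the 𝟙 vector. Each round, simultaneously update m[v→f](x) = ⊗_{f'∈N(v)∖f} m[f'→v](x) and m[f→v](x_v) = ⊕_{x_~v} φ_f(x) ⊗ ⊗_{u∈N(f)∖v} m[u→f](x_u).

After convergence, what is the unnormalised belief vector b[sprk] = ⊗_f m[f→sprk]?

init: all messages = 𝟙 over 3 values
r1 m[φ0→wet] = [13, 11, 10]
r1 m[φ0→sprk] = [9, 13, 12]
r1 m[φ1→sprk] = [19, 10, 14]
r1 m[φ1→cld] = [12, 13, 18]
r1 m[φ2→wet] = [8, 9, 9]
r1 m[φ3→wet] = [9, 5, 7]
r1 m[φ4→wet] = [1, 2, 4]
r1 m[φ5→sprk] = [1, 7, 6]
r1 m[φ6→cld] = [5, 3, 1]
r1 m[wet→φ0] = [1, 1, 1]
r1 m[wet→φ2] = [1, 1, 1]
r1 m[wet→φ3] = [1, 1, 1]
r1 m[wet→φ4] = [1, 1, 1]
r1 m[sprk→φ0] = [1, 1, 1]
r1 m[sprk→φ1] = [1, 1, 1]
r1 m[sprk→φ5] = [1, 1, 1]
r1 m[cld→φ1] = [1, 1, 1]
r1 m[cld→φ6] = [1, 1, 1]
r2 m[φ0→wet] = [13, 11, 10]
r2 m[φ0→sprk] = [9, 13, 12]
r2 m[φ1→sprk] = [19, 10, 14]
r2 m[φ1→cld] = [12, 13, 18]
r2 m[φ2→wet] = [8, 9, 9]
r2 m[φ3→wet] = [9, 5, 7]
r2 m[φ4→wet] = [1, 2, 4]
r2 m[φ5→sprk] = [1, 7, 6]
r2 m[φ6→cld] = [5, 3, 1]
r2 m[wet→φ0] = [72, 90, 252]
r2 m[wet→φ2] = [117, 110, 280]
r2 m[wet→φ3] = [104, 198, 360]
r2 m[wet→φ4] = [936, 495, 630]
r2 m[sprk→φ0] = [19, 70, 84]
r2 m[sprk→φ1] = [9, 91, 72]
r2 m[sprk→φ5] = [171, 130, 168]
r2 m[cld→φ1] = [5, 3, 1]
r2 m[cld→φ6] = [12, 13, 18]
r3 m[φ0→wet] = [827, 775, 487]
r3 m[φ0→sprk] = [1566, 1404, 1476]
r3 m[φ1→sprk] = [55, 30, 32]
r3 m[φ1→cld] = [499, 722, 868]
r3 m[φ2→wet] = [8, 9, 9]
r3 m[φ3→wet] = [9, 5, 7]
r3 m[φ4→wet] = [1, 2, 4]
r3 m[φ5→sprk] = [1, 7, 6]
r3 m[φ6→cld] = [5, 3, 1]
r3 m[wet→φ0] = [72, 90, 252]
r3 m[wet→φ2] = [117, 110, 280]
r3 m[wet→φ3] = [104, 198, 360]
r3 m[wet→φ4] = [936, 495, 630]
r3 m[sprk→φ0] = [19, 70, 84]
r3 m[sprk→φ1] = [9, 91, 72]
r3 m[sprk→φ5] = [171, 130, 168]
r3 m[cld→φ1] = [5, 3, 1]
r3 m[cld→φ6] = [12, 13, 18]
r4 m[φ0→wet] = [827, 775, 487]
r4 m[φ0→sprk] = [1566, 1404, 1476]
r4 m[φ1→sprk] = [55, 30, 32]
r4 m[φ1→cld] = [499, 722, 868]
r4 m[φ2→wet] = [8, 9, 9]
r4 m[φ3→wet] = [9, 5, 7]
r4 m[φ4→wet] = [1, 2, 4]
r4 m[φ5→sprk] = [1, 7, 6]
r4 m[φ6→cld] = [5, 3, 1]
r4 m[wet→φ0] = [72, 90, 252]
r4 m[wet→φ2] = [7443, 7750, 13636]
r4 m[wet→φ3] = [6616, 13950, 17532]
r4 m[wet→φ4] = [59544, 34875, 30681]
r4 m[sprk→φ0] = [55, 210, 192]
r4 m[sprk→φ1] = [1566, 9828, 8856]
r4 m[sprk→φ5] = [86130, 42120, 47232]
r4 m[cld→φ1] = [5, 3, 1]
r4 m[cld→φ6] = [499, 722, 868]
r5 m[φ0→wet] = [2175, 2083, 1271]
r5 m[φ0→sprk] = [1566, 1404, 1476]
r5 m[φ1→sprk] = [55, 30, 32]
r5 m[φ1→cld] = [59130, 87912, 104976]
r5 m[φ2→wet] = [8, 9, 9]
r5 m[φ3→wet] = [9, 5, 7]
r5 m[φ4→wet] = [1, 2, 4]
r5 m[φ5→sprk] = [1, 7, 6]
r5 m[φ6→cld] = [5, 3, 1]
r5 m[wet→φ0] = [72, 90, 252]
r5 m[wet→φ2] = [7443, 7750, 13636]
r5 m[wet→φ3] = [6616, 13950, 17532]
r5 m[wet→φ4] = [59544, 34875, 30681]
r5 m[sprk→φ0] = [55, 210, 192]
r5 m[sprk→φ1] = [1566, 9828, 8856]
r5 m[sprk→φ5] = [86130, 42120, 47232]
r5 m[cld→φ1] = [5, 3, 1]
r5 m[cld→φ6] = [499, 722, 868]
r6 m[φ0→wet] = [2175, 2083, 1271]
r6 m[φ0→sprk] = [1566, 1404, 1476]
r6 m[φ1→sprk] = [55, 30, 32]
r6 m[φ1→cld] = [59130, 87912, 104976]
r6 m[φ2→wet] = [8, 9, 9]
r6 m[φ3→wet] = [9, 5, 7]
r6 m[φ4→wet] = [1, 2, 4]
r6 m[φ5→sprk] = [1, 7, 6]
r6 m[φ6→cld] = [5, 3, 1]
r6 m[wet→φ0] = [72, 90, 252]
r6 m[wet→φ2] = [19575, 20830, 35588]
r6 m[wet→φ3] = [17400, 37494, 45756]
r6 m[wet→φ4] = [156600, 93735, 80073]
r6 m[sprk→φ0] = [55, 210, 192]
r6 m[sprk→φ1] = [1566, 9828, 8856]
r6 m[sprk→φ5] = [86130, 42120, 47232]
r6 m[cld→φ1] = [5, 3, 1]
r6 m[cld→φ6] = [59130, 87912, 104976]
r7 m[φ0→wet] = [2175, 2083, 1271]
r7 m[φ0→sprk] = [1566, 1404, 1476]
r7 m[φ1→sprk] = [55, 30, 32]
r7 m[φ1→cld] = [59130, 87912, 104976]
r7 m[φ2→wet] = [8, 9, 9]
r7 m[φ3→wet] = [9, 5, 7]
r7 m[φ4→wet] = [1, 2, 4]
r7 m[φ5→sprk] = [1, 7, 6]
r7 m[φ6→cld] = [5, 3, 1]
r7 m[wet→φ0] = [72, 90, 252]
r7 m[wet→φ2] = [19575, 20830, 35588]
r7 m[wet→φ3] = [17400, 37494, 45756]
r7 m[wet→φ4] = [156600, 93735, 80073]
r7 m[sprk→φ0] = [55, 210, 192]
r7 m[sprk→φ1] = [1566, 9828, 8856]
r7 m[sprk→φ5] = [86130, 42120, 47232]
r7 m[cld→φ1] = [5, 3, 1]
r7 m[cld→φ6] = [59130, 87912, 104976]
fixed point reached at round 7
b[sprk] = ⊗ incoming = [86130, 294840, 283392]

b[sprk] = [86130, 294840, 283392]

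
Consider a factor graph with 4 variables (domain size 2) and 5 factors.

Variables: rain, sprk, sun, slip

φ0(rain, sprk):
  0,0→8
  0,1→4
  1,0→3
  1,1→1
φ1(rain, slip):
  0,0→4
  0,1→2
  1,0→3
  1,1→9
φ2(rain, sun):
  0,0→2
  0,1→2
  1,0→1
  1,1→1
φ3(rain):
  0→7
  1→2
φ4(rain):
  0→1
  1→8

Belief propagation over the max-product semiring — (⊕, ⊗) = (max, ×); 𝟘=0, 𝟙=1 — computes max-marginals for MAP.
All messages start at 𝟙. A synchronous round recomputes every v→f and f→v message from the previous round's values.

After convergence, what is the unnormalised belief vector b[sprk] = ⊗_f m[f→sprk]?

b[sprk] = [448, 224]

init: all messages = 𝟙 over 2 values
r1 m[φ0→rain] = [8, 3]
r1 m[φ0→sprk] = [8, 4]
r1 m[φ1→rain] = [4, 9]
r1 m[φ1→slip] = [4, 9]
r1 m[φ2→rain] = [2, 1]
r1 m[φ2→sun] = [2, 2]
r1 m[φ3→rain] = [7, 2]
r1 m[φ4→rain] = [1, 8]
r1 m[rain→φ0] = [1, 1]
r1 m[rain→φ1] = [1, 1]
r1 m[rain→φ2] = [1, 1]
r1 m[rain→φ3] = [1, 1]
r1 m[rain→φ4] = [1, 1]
r1 m[sprk→φ0] = [1, 1]
r1 m[sun→φ2] = [1, 1]
r1 m[slip→φ1] = [1, 1]
r2 m[φ0→rain] = [8, 3]
r2 m[φ0→sprk] = [8, 4]
r2 m[φ1→rain] = [4, 9]
r2 m[φ1→slip] = [4, 9]
r2 m[φ2→rain] = [2, 1]
r2 m[φ2→sun] = [2, 2]
r2 m[φ3→rain] = [7, 2]
r2 m[φ4→rain] = [1, 8]
r2 m[rain→φ0] = [56, 144]
r2 m[rain→φ1] = [112, 48]
r2 m[rain→φ2] = [224, 432]
r2 m[rain→φ3] = [64, 216]
r2 m[rain→φ4] = [448, 54]
r2 m[sprk→φ0] = [1, 1]
r2 m[sun→φ2] = [1, 1]
r2 m[slip→φ1] = [1, 1]
r3 m[φ0→rain] = [8, 3]
r3 m[φ0→sprk] = [448, 224]
r3 m[φ1→rain] = [4, 9]
r3 m[φ1→slip] = [448, 432]
r3 m[φ2→rain] = [2, 1]
r3 m[φ2→sun] = [448, 448]
r3 m[φ3→rain] = [7, 2]
r3 m[φ4→rain] = [1, 8]
r3 m[rain→φ0] = [56, 144]
r3 m[rain→φ1] = [112, 48]
r3 m[rain→φ2] = [224, 432]
r3 m[rain→φ3] = [64, 216]
r3 m[rain→φ4] = [448, 54]
r3 m[sprk→φ0] = [1, 1]
r3 m[sun→φ2] = [1, 1]
r3 m[slip→φ1] = [1, 1]
r4 m[φ0→rain] = [8, 3]
r4 m[φ0→sprk] = [448, 224]
r4 m[φ1→rain] = [4, 9]
r4 m[φ1→slip] = [448, 432]
r4 m[φ2→rain] = [2, 1]
r4 m[φ2→sun] = [448, 448]
r4 m[φ3→rain] = [7, 2]
r4 m[φ4→rain] = [1, 8]
r4 m[rain→φ0] = [56, 144]
r4 m[rain→φ1] = [112, 48]
r4 m[rain→φ2] = [224, 432]
r4 m[rain→φ3] = [64, 216]
r4 m[rain→φ4] = [448, 54]
r4 m[sprk→φ0] = [1, 1]
r4 m[sun→φ2] = [1, 1]
r4 m[slip→φ1] = [1, 1]
fixed point reached at round 4
b[sprk] = ⊗ incoming = [448, 224]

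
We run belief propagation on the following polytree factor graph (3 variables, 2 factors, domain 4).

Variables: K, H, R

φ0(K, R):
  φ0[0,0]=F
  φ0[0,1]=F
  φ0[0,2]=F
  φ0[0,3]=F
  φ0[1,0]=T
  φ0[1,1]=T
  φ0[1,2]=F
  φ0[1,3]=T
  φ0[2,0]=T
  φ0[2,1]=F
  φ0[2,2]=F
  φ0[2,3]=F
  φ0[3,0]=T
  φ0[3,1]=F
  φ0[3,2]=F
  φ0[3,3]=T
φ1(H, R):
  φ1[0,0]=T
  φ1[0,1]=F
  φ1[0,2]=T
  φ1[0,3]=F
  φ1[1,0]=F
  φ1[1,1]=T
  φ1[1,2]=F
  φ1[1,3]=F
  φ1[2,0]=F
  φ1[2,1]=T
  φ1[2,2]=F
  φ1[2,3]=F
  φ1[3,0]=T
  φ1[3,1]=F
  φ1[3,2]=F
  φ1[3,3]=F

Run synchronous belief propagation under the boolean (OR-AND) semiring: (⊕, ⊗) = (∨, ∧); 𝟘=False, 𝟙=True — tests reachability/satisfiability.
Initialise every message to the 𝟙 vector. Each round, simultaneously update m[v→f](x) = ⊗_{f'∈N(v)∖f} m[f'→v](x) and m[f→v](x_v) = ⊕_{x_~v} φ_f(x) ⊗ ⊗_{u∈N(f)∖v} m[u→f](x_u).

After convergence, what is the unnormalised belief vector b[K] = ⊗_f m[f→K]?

init: all messages = 𝟙 over 4 values
r1 m[φ0→K] = [F, T, T, T]
r1 m[φ0→R] = [T, T, F, T]
r1 m[φ1→H] = [T, T, T, T]
r1 m[φ1→R] = [T, T, T, F]
r1 m[K→φ0] = [T, T, T, T]
r1 m[H→φ1] = [T, T, T, T]
r1 m[R→φ0] = [T, T, T, T]
r1 m[R→φ1] = [T, T, T, T]
r2 m[φ0→K] = [F, T, T, T]
r2 m[φ0→R] = [T, T, F, T]
r2 m[φ1→H] = [T, T, T, T]
r2 m[φ1→R] = [T, T, T, F]
r2 m[K→φ0] = [T, T, T, T]
r2 m[H→φ1] = [T, T, T, T]
r2 m[R→φ0] = [T, T, T, F]
r2 m[R→φ1] = [T, T, F, T]
r3 m[φ0→K] = [F, T, T, T]
r3 m[φ0→R] = [T, T, F, T]
r3 m[φ1→H] = [T, T, T, T]
r3 m[φ1→R] = [T, T, T, F]
r3 m[K→φ0] = [T, T, T, T]
r3 m[H→φ1] = [T, T, T, T]
r3 m[R→φ0] = [T, T, T, F]
r3 m[R→φ1] = [T, T, F, T]
fixed point reached at round 3
b[K] = ⊗ incoming = [F, T, T, T]

b[K] = [F, T, T, T]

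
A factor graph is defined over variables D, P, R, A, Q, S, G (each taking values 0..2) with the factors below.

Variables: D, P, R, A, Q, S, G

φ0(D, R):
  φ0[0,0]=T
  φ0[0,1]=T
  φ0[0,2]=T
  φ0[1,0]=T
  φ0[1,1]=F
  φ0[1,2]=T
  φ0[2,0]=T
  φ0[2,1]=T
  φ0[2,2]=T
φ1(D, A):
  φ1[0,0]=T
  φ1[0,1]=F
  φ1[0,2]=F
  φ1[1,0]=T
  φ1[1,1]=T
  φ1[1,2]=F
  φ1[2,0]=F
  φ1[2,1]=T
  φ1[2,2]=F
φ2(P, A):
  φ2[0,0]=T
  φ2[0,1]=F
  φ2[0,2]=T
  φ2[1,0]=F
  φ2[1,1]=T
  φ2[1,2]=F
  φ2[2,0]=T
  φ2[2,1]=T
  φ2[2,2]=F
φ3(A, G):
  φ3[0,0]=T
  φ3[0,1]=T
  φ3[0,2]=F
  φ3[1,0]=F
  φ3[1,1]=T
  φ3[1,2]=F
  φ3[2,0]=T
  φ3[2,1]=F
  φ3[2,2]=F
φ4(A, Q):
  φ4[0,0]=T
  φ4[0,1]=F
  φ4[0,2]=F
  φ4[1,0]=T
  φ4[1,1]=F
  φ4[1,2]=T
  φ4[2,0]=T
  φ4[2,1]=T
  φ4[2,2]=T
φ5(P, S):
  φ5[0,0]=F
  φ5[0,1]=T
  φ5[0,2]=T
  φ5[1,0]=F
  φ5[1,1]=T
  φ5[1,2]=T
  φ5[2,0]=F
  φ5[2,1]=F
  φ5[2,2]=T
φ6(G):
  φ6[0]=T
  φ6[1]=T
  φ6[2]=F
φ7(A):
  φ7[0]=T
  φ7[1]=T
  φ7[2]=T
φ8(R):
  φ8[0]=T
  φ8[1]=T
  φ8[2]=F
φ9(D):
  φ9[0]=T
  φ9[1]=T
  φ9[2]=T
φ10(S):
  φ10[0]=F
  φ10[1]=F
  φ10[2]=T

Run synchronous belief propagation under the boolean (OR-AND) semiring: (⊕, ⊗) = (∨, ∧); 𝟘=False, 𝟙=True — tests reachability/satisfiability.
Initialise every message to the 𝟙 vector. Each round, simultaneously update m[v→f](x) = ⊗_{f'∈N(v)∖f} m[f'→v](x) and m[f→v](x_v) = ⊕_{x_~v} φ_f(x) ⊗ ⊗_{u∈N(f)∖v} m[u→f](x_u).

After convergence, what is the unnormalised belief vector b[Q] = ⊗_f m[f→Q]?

init: all messages = 𝟙 over 3 values
r1 m[φ0→D] = [T, T, T]
r1 m[φ0→R] = [T, T, T]
r1 m[φ1→D] = [T, T, T]
r1 m[φ1→A] = [T, T, F]
r1 m[φ2→P] = [T, T, T]
r1 m[φ2→A] = [T, T, T]
r1 m[φ3→A] = [T, T, T]
r1 m[φ3→G] = [T, T, F]
r1 m[φ4→A] = [T, T, T]
r1 m[φ4→Q] = [T, T, T]
r1 m[φ5→P] = [T, T, T]
r1 m[φ5→S] = [F, T, T]
r1 m[φ6→G] = [T, T, F]
r1 m[φ7→A] = [T, T, T]
r1 m[φ8→R] = [T, T, F]
r1 m[φ9→D] = [T, T, T]
r1 m[φ10→S] = [F, F, T]
r1 m[D→φ0] = [T, T, T]
r1 m[D→φ1] = [T, T, T]
r1 m[D→φ9] = [T, T, T]
r1 m[P→φ2] = [T, T, T]
r1 m[P→φ5] = [T, T, T]
r1 m[R→φ0] = [T, T, T]
r1 m[R→φ8] = [T, T, T]
r1 m[A→φ1] = [T, T, T]
r1 m[A→φ2] = [T, T, T]
r1 m[A→φ3] = [T, T, T]
r1 m[A→φ4] = [T, T, T]
r1 m[A→φ7] = [T, T, T]
r1 m[Q→φ4] = [T, T, T]
r1 m[S→φ5] = [T, T, T]
r1 m[S→φ10] = [T, T, T]
r1 m[G→φ3] = [T, T, T]
r1 m[G→φ6] = [T, T, T]
r2 m[φ0→D] = [T, T, T]
r2 m[φ0→R] = [T, T, T]
r2 m[φ1→D] = [T, T, T]
r2 m[φ1→A] = [T, T, F]
r2 m[φ2→P] = [T, T, T]
r2 m[φ2→A] = [T, T, T]
r2 m[φ3→A] = [T, T, T]
r2 m[φ3→G] = [T, T, F]
r2 m[φ4→A] = [T, T, T]
r2 m[φ4→Q] = [T, T, T]
r2 m[φ5→P] = [T, T, T]
r2 m[φ5→S] = [F, T, T]
r2 m[φ6→G] = [T, T, F]
r2 m[φ7→A] = [T, T, T]
r2 m[φ8→R] = [T, T, F]
r2 m[φ9→D] = [T, T, T]
r2 m[φ10→S] = [F, F, T]
r2 m[D→φ0] = [T, T, T]
r2 m[D→φ1] = [T, T, T]
r2 m[D→φ9] = [T, T, T]
r2 m[P→φ2] = [T, T, T]
r2 m[P→φ5] = [T, T, T]
r2 m[R→φ0] = [T, T, F]
r2 m[R→φ8] = [T, T, T]
r2 m[A→φ1] = [T, T, T]
r2 m[A→φ2] = [T, T, F]
r2 m[A→φ3] = [T, T, F]
r2 m[A→φ4] = [T, T, F]
r2 m[A→φ7] = [T, T, F]
r2 m[Q→φ4] = [T, T, T]
r2 m[S→φ5] = [F, F, T]
r2 m[S→φ10] = [F, T, T]
r2 m[G→φ3] = [T, T, F]
r2 m[G→φ6] = [T, T, F]
r3 m[φ0→D] = [T, T, T]
r3 m[φ0→R] = [T, T, T]
r3 m[φ1→D] = [T, T, T]
r3 m[φ1→A] = [T, T, F]
r3 m[φ2→P] = [T, T, T]
r3 m[φ2→A] = [T, T, T]
r3 m[φ3→A] = [T, T, T]
r3 m[φ3→G] = [T, T, F]
r3 m[φ4→A] = [T, T, T]
r3 m[φ4→Q] = [T, F, T]
r3 m[φ5→P] = [T, T, T]
r3 m[φ5→S] = [F, T, T]
r3 m[φ6→G] = [T, T, F]
r3 m[φ7→A] = [T, T, T]
r3 m[φ8→R] = [T, T, F]
r3 m[φ9→D] = [T, T, T]
r3 m[φ10→S] = [F, F, T]
r3 m[D→φ0] = [T, T, T]
r3 m[D→φ1] = [T, T, T]
r3 m[D→φ9] = [T, T, T]
r3 m[P→φ2] = [T, T, T]
r3 m[P→φ5] = [T, T, T]
r3 m[R→φ0] = [T, T, F]
r3 m[R→φ8] = [T, T, T]
r3 m[A→φ1] = [T, T, T]
r3 m[A→φ2] = [T, T, F]
r3 m[A→φ3] = [T, T, F]
r3 m[A→φ4] = [T, T, F]
r3 m[A→φ7] = [T, T, F]
r3 m[Q→φ4] = [T, T, T]
r3 m[S→φ5] = [F, F, T]
r3 m[S→φ10] = [F, T, T]
r3 m[G→φ3] = [T, T, F]
r3 m[G→φ6] = [T, T, F]
r4 m[φ0→D] = [T, T, T]
r4 m[φ0→R] = [T, T, T]
r4 m[φ1→D] = [T, T, T]
r4 m[φ1→A] = [T, T, F]
r4 m[φ2→P] = [T, T, T]
r4 m[φ2→A] = [T, T, T]
r4 m[φ3→A] = [T, T, T]
r4 m[φ3→G] = [T, T, F]
r4 m[φ4→A] = [T, T, T]
r4 m[φ4→Q] = [T, F, T]
r4 m[φ5→P] = [T, T, T]
r4 m[φ5→S] = [F, T, T]
r4 m[φ6→G] = [T, T, F]
r4 m[φ7→A] = [T, T, T]
r4 m[φ8→R] = [T, T, F]
r4 m[φ9→D] = [T, T, T]
r4 m[φ10→S] = [F, F, T]
r4 m[D→φ0] = [T, T, T]
r4 m[D→φ1] = [T, T, T]
r4 m[D→φ9] = [T, T, T]
r4 m[P→φ2] = [T, T, T]
r4 m[P→φ5] = [T, T, T]
r4 m[R→φ0] = [T, T, F]
r4 m[R→φ8] = [T, T, T]
r4 m[A→φ1] = [T, T, T]
r4 m[A→φ2] = [T, T, F]
r4 m[A→φ3] = [T, T, F]
r4 m[A→φ4] = [T, T, F]
r4 m[A→φ7] = [T, T, F]
r4 m[Q→φ4] = [T, T, T]
r4 m[S→φ5] = [F, F, T]
r4 m[S→φ10] = [F, T, T]
r4 m[G→φ3] = [T, T, F]
r4 m[G→φ6] = [T, T, F]
fixed point reached at round 4
b[Q] = ⊗ incoming = [T, F, T]

b[Q] = [T, F, T]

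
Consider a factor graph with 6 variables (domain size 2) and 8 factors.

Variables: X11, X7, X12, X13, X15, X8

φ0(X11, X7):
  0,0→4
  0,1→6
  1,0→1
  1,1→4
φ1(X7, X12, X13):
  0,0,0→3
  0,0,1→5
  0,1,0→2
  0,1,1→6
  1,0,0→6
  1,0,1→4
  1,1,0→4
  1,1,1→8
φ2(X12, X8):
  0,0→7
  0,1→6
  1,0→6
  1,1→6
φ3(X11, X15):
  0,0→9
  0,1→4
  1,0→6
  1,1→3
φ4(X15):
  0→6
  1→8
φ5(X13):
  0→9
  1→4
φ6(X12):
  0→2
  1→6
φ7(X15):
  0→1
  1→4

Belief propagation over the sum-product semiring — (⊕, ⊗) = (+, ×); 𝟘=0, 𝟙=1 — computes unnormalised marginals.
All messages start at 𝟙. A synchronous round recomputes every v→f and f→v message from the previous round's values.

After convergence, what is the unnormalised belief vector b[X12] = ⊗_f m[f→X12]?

b[X12] = [3999320, 10532160]

init: all messages = 𝟙 over 2 values
r1 m[φ0→X11] = [10, 5]
r1 m[φ0→X7] = [5, 10]
r1 m[φ1→X7] = [16, 22]
r1 m[φ1→X12] = [18, 20]
r1 m[φ1→X13] = [15, 23]
r1 m[φ2→X12] = [13, 12]
r1 m[φ2→X8] = [13, 12]
r1 m[φ3→X11] = [13, 9]
r1 m[φ3→X15] = [15, 7]
r1 m[φ4→X15] = [6, 8]
r1 m[φ5→X13] = [9, 4]
r1 m[φ6→X12] = [2, 6]
r1 m[φ7→X15] = [1, 4]
r1 m[X11→φ0] = [1, 1]
r1 m[X11→φ3] = [1, 1]
r1 m[X7→φ0] = [1, 1]
r1 m[X7→φ1] = [1, 1]
r1 m[X12→φ1] = [1, 1]
r1 m[X12→φ2] = [1, 1]
r1 m[X12→φ6] = [1, 1]
r1 m[X13→φ1] = [1, 1]
r1 m[X13→φ5] = [1, 1]
r1 m[X15→φ3] = [1, 1]
r1 m[X15→φ4] = [1, 1]
r1 m[X15→φ7] = [1, 1]
r1 m[X8→φ2] = [1, 1]
r2 m[φ0→X11] = [10, 5]
r2 m[φ0→X7] = [5, 10]
r2 m[φ1→X7] = [16, 22]
r2 m[φ1→X12] = [18, 20]
r2 m[φ1→X13] = [15, 23]
r2 m[φ2→X12] = [13, 12]
r2 m[φ2→X8] = [13, 12]
r2 m[φ3→X11] = [13, 9]
r2 m[φ3→X15] = [15, 7]
r2 m[φ4→X15] = [6, 8]
r2 m[φ5→X13] = [9, 4]
r2 m[φ6→X12] = [2, 6]
r2 m[φ7→X15] = [1, 4]
r2 m[X11→φ0] = [13, 9]
r2 m[X11→φ3] = [10, 5]
r2 m[X7→φ0] = [16, 22]
r2 m[X7→φ1] = [5, 10]
r2 m[X12→φ1] = [26, 72]
r2 m[X12→φ2] = [36, 120]
r2 m[X12→φ6] = [234, 240]
r2 m[X13→φ1] = [9, 4]
r2 m[X13→φ5] = [15, 23]
r2 m[X15→φ3] = [6, 32]
r2 m[X15→φ4] = [15, 28]
r2 m[X15→φ7] = [90, 56]
r2 m[X8→φ2] = [1, 1]
r3 m[φ0→X11] = [196, 104]
r3 m[φ0→X7] = [61, 114]
r3 m[φ1→X7] = [4246, 6716]
r3 m[φ1→X12] = [935, 890]
r3 m[φ1→X13] = [5550, 9610]
r3 m[φ2→X12] = [13, 12]
r3 m[φ2→X8] = [972, 936]
r3 m[φ3→X11] = [182, 132]
r3 m[φ3→X15] = [120, 55]
r3 m[φ4→X15] = [6, 8]
r3 m[φ5→X13] = [9, 4]
r3 m[φ6→X12] = [2, 6]
r3 m[φ7→X15] = [1, 4]
r3 m[X11→φ0] = [13, 9]
r3 m[X11→φ3] = [10, 5]
r3 m[X7→φ0] = [16, 22]
r3 m[X7→φ1] = [5, 10]
r3 m[X12→φ1] = [26, 72]
r3 m[X12→φ2] = [36, 120]
r3 m[X12→φ6] = [234, 240]
r3 m[X13→φ1] = [9, 4]
r3 m[X13→φ5] = [15, 23]
r3 m[X15→φ3] = [6, 32]
r3 m[X15→φ4] = [15, 28]
r3 m[X15→φ7] = [90, 56]
r3 m[X8→φ2] = [1, 1]
r4 m[φ0→X11] = [196, 104]
r4 m[φ0→X7] = [61, 114]
r4 m[φ1→X7] = [4246, 6716]
r4 m[φ1→X12] = [935, 890]
r4 m[φ1→X13] = [5550, 9610]
r4 m[φ2→X12] = [13, 12]
r4 m[φ2→X8] = [972, 936]
r4 m[φ3→X11] = [182, 132]
r4 m[φ3→X15] = [120, 55]
r4 m[φ4→X15] = [6, 8]
r4 m[φ5→X13] = [9, 4]
r4 m[φ6→X12] = [2, 6]
r4 m[φ7→X15] = [1, 4]
r4 m[X11→φ0] = [182, 132]
r4 m[X11→φ3] = [196, 104]
r4 m[X7→φ0] = [4246, 6716]
r4 m[X7→φ1] = [61, 114]
r4 m[X12→φ1] = [26, 72]
r4 m[X12→φ2] = [1870, 5340]
r4 m[X12→φ6] = [12155, 10680]
r4 m[X13→φ1] = [9, 4]
r4 m[X13→φ5] = [5550, 9610]
r4 m[X15→φ3] = [6, 32]
r4 m[X15→φ4] = [120, 220]
r4 m[X15→φ7] = [720, 440]
r4 m[X8→φ2] = [1, 1]
r5 m[φ0→X11] = [57280, 31110]
r5 m[φ0→X7] = [860, 1620]
r5 m[φ1→X7] = [4246, 6716]
r5 m[φ1→X12] = [10847, 10314]
r5 m[φ1→X13] = [64158, 111802]
r5 m[φ2→X12] = [13, 12]
r5 m[φ2→X8] = [45130, 43260]
r5 m[φ3→X11] = [182, 132]
r5 m[φ3→X15] = [2388, 1096]
r5 m[φ4→X15] = [6, 8]
r5 m[φ5→X13] = [9, 4]
r5 m[φ6→X12] = [2, 6]
r5 m[φ7→X15] = [1, 4]
r5 m[X11→φ0] = [182, 132]
r5 m[X11→φ3] = [196, 104]
r5 m[X7→φ0] = [4246, 6716]
r5 m[X7→φ1] = [61, 114]
r5 m[X12→φ1] = [26, 72]
r5 m[X12→φ2] = [1870, 5340]
r5 m[X12→φ6] = [12155, 10680]
r5 m[X13→φ1] = [9, 4]
r5 m[X13→φ5] = [5550, 9610]
r5 m[X15→φ3] = [6, 32]
r5 m[X15→φ4] = [120, 220]
r5 m[X15→φ7] = [720, 440]
r5 m[X8→φ2] = [1, 1]
r6 m[φ0→X11] = [57280, 31110]
r6 m[φ0→X7] = [860, 1620]
r6 m[φ1→X7] = [4246, 6716]
r6 m[φ1→X12] = [10847, 10314]
r6 m[φ1→X13] = [64158, 111802]
r6 m[φ2→X12] = [13, 12]
r6 m[φ2→X8] = [45130, 43260]
r6 m[φ3→X11] = [182, 132]
r6 m[φ3→X15] = [2388, 1096]
r6 m[φ4→X15] = [6, 8]
r6 m[φ5→X13] = [9, 4]
r6 m[φ6→X12] = [2, 6]
r6 m[φ7→X15] = [1, 4]
r6 m[X11→φ0] = [182, 132]
r6 m[X11→φ3] = [57280, 31110]
r6 m[X7→φ0] = [4246, 6716]
r6 m[X7→φ1] = [860, 1620]
r6 m[X12→φ1] = [26, 72]
r6 m[X12→φ2] = [21694, 61884]
r6 m[X12→φ6] = [141011, 123768]
r6 m[X13→φ1] = [9, 4]
r6 m[X13→φ5] = [64158, 111802]
r6 m[X15→φ3] = [6, 32]
r6 m[X15→φ4] = [2388, 4384]
r6 m[X15→φ7] = [14328, 8768]
r6 m[X8→φ2] = [1, 1]
r7 m[φ0→X11] = [57280, 31110]
r7 m[φ0→X7] = [860, 1620]
r7 m[φ1→X7] = [4246, 6716]
r7 m[φ1→X12] = [153820, 146280]
r7 m[φ1→X13] = [910200, 1584920]
r7 m[φ2→X12] = [13, 12]
r7 m[φ2→X8] = [523162, 501468]
r7 m[φ3→X11] = [182, 132]
r7 m[φ3→X15] = [702180, 322450]
r7 m[φ4→X15] = [6, 8]
r7 m[φ5→X13] = [9, 4]
r7 m[φ6→X12] = [2, 6]
r7 m[φ7→X15] = [1, 4]
r7 m[X11→φ0] = [182, 132]
r7 m[X11→φ3] = [57280, 31110]
r7 m[X7→φ0] = [4246, 6716]
r7 m[X7→φ1] = [860, 1620]
r7 m[X12→φ1] = [26, 72]
r7 m[X12→φ2] = [21694, 61884]
r7 m[X12→φ6] = [141011, 123768]
r7 m[X13→φ1] = [9, 4]
r7 m[X13→φ5] = [64158, 111802]
r7 m[X15→φ3] = [6, 32]
r7 m[X15→φ4] = [2388, 4384]
r7 m[X15→φ7] = [14328, 8768]
r7 m[X8→φ2] = [1, 1]
r8 m[φ0→X11] = [57280, 31110]
r8 m[φ0→X7] = [860, 1620]
r8 m[φ1→X7] = [4246, 6716]
r8 m[φ1→X12] = [153820, 146280]
r8 m[φ1→X13] = [910200, 1584920]
r8 m[φ2→X12] = [13, 12]
r8 m[φ2→X8] = [523162, 501468]
r8 m[φ3→X11] = [182, 132]
r8 m[φ3→X15] = [702180, 322450]
r8 m[φ4→X15] = [6, 8]
r8 m[φ5→X13] = [9, 4]
r8 m[φ6→X12] = [2, 6]
r8 m[φ7→X15] = [1, 4]
r8 m[X11→φ0] = [182, 132]
r8 m[X11→φ3] = [57280, 31110]
r8 m[X7→φ0] = [4246, 6716]
r8 m[X7→φ1] = [860, 1620]
r8 m[X12→φ1] = [26, 72]
r8 m[X12→φ2] = [307640, 877680]
r8 m[X12→φ6] = [1999660, 1755360]
r8 m[X13→φ1] = [9, 4]
r8 m[X13→φ5] = [910200, 1584920]
r8 m[X15→φ3] = [6, 32]
r8 m[X15→φ4] = [702180, 1289800]
r8 m[X15→φ7] = [4213080, 2579600]
r8 m[X8→φ2] = [1, 1]
r9 m[φ0→X11] = [57280, 31110]
r9 m[φ0→X7] = [860, 1620]
r9 m[φ1→X7] = [4246, 6716]
r9 m[φ1→X12] = [153820, 146280]
r9 m[φ1→X13] = [910200, 1584920]
r9 m[φ2→X12] = [13, 12]
r9 m[φ2→X8] = [7419560, 7111920]
r9 m[φ3→X11] = [182, 132]
r9 m[φ3→X15] = [702180, 322450]
r9 m[φ4→X15] = [6, 8]
r9 m[φ5→X13] = [9, 4]
r9 m[φ6→X12] = [2, 6]
r9 m[φ7→X15] = [1, 4]
r9 m[X11→φ0] = [182, 132]
r9 m[X11→φ3] = [57280, 31110]
r9 m[X7→φ0] = [4246, 6716]
r9 m[X7→φ1] = [860, 1620]
r9 m[X12→φ1] = [26, 72]
r9 m[X12→φ2] = [307640, 877680]
r9 m[X12→φ6] = [1999660, 1755360]
r9 m[X13→φ1] = [9, 4]
r9 m[X13→φ5] = [910200, 1584920]
r9 m[X15→φ3] = [6, 32]
r9 m[X15→φ4] = [702180, 1289800]
r9 m[X15→φ7] = [4213080, 2579600]
r9 m[X8→φ2] = [1, 1]
r10 m[φ0→X11] = [57280, 31110]
r10 m[φ0→X7] = [860, 1620]
r10 m[φ1→X7] = [4246, 6716]
r10 m[φ1→X12] = [153820, 146280]
r10 m[φ1→X13] = [910200, 1584920]
r10 m[φ2→X12] = [13, 12]
r10 m[φ2→X8] = [7419560, 7111920]
r10 m[φ3→X11] = [182, 132]
r10 m[φ3→X15] = [702180, 322450]
r10 m[φ4→X15] = [6, 8]
r10 m[φ5→X13] = [9, 4]
r10 m[φ6→X12] = [2, 6]
r10 m[φ7→X15] = [1, 4]
r10 m[X11→φ0] = [182, 132]
r10 m[X11→φ3] = [57280, 31110]
r10 m[X7→φ0] = [4246, 6716]
r10 m[X7→φ1] = [860, 1620]
r10 m[X12→φ1] = [26, 72]
r10 m[X12→φ2] = [307640, 877680]
r10 m[X12→φ6] = [1999660, 1755360]
r10 m[X13→φ1] = [9, 4]
r10 m[X13→φ5] = [910200, 1584920]
r10 m[X15→φ3] = [6, 32]
r10 m[X15→φ4] = [702180, 1289800]
r10 m[X15→φ7] = [4213080, 2579600]
r10 m[X8→φ2] = [1, 1]
fixed point reached at round 10
b[X12] = ⊗ incoming = [3999320, 10532160]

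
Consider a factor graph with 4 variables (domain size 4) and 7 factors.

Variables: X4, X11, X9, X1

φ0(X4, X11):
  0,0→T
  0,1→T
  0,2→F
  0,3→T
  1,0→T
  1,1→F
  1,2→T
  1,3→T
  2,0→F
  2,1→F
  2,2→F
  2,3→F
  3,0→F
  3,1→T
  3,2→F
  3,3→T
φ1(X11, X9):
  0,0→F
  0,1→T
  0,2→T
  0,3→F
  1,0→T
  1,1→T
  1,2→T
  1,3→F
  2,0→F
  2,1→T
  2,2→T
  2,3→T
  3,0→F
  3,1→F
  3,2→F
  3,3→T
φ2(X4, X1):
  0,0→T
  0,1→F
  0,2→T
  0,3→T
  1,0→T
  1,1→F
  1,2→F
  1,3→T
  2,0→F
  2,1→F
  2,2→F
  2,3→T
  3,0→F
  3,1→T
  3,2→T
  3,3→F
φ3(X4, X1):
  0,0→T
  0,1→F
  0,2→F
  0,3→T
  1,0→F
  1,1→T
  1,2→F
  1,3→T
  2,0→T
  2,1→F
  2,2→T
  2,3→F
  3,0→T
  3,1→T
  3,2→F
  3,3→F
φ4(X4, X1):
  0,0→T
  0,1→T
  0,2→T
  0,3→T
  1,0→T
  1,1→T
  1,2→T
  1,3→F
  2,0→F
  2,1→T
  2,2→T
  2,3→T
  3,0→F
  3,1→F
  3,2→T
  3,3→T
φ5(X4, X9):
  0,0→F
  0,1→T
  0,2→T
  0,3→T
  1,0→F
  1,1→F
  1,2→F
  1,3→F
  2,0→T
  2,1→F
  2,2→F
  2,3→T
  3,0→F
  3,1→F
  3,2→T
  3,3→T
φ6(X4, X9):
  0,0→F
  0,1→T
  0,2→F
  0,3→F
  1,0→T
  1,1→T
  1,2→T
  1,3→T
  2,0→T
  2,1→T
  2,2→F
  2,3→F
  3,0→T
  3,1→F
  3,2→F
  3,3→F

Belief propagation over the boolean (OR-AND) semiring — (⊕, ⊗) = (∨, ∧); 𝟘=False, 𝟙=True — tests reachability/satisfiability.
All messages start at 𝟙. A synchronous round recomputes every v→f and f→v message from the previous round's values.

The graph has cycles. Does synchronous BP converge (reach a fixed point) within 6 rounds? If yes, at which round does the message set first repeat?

NOT CONVERGED within 6 rounds

init: all messages = 𝟙 over 4 values
r1 m[φ0→X4] = [T, T, F, T]
r1 m[φ0→X11] = [T, T, T, T]
r1 m[φ1→X11] = [T, T, T, T]
r1 m[φ1→X9] = [T, T, T, T]
r1 m[φ2→X4] = [T, T, T, T]
r1 m[φ2→X1] = [T, T, T, T]
r1 m[φ3→X4] = [T, T, T, T]
r1 m[φ3→X1] = [T, T, T, T]
r1 m[φ4→X4] = [T, T, T, T]
r1 m[φ4→X1] = [T, T, T, T]
r1 m[φ5→X4] = [T, F, T, T]
r1 m[φ5→X9] = [T, T, T, T]
r1 m[φ6→X4] = [T, T, T, T]
r1 m[φ6→X9] = [T, T, T, T]
r1 m[X4→φ0] = [T, T, T, T]
r1 m[X4→φ2] = [T, T, T, T]
r1 m[X4→φ3] = [T, T, T, T]
r1 m[X4→φ4] = [T, T, T, T]
r1 m[X4→φ5] = [T, T, T, T]
r1 m[X4→φ6] = [T, T, T, T]
r1 m[X11→φ0] = [T, T, T, T]
r1 m[X11→φ1] = [T, T, T, T]
r1 m[X9→φ1] = [T, T, T, T]
r1 m[X9→φ5] = [T, T, T, T]
r1 m[X9→φ6] = [T, T, T, T]
r1 m[X1→φ2] = [T, T, T, T]
r1 m[X1→φ3] = [T, T, T, T]
r1 m[X1→φ4] = [T, T, T, T]
r2 m[φ0→X4] = [T, T, F, T]
r2 m[φ0→X11] = [T, T, T, T]
r2 m[φ1→X11] = [T, T, T, T]
r2 m[φ1→X9] = [T, T, T, T]
r2 m[φ2→X4] = [T, T, T, T]
r2 m[φ2→X1] = [T, T, T, T]
r2 m[φ3→X4] = [T, T, T, T]
r2 m[φ3→X1] = [T, T, T, T]
r2 m[φ4→X4] = [T, T, T, T]
r2 m[φ4→X1] = [T, T, T, T]
r2 m[φ5→X4] = [T, F, T, T]
r2 m[φ5→X9] = [T, T, T, T]
r2 m[φ6→X4] = [T, T, T, T]
r2 m[φ6→X9] = [T, T, T, T]
r2 m[X4→φ0] = [T, F, T, T]
r2 m[X4→φ2] = [T, F, F, T]
r2 m[X4→φ3] = [T, F, F, T]
r2 m[X4→φ4] = [T, F, F, T]
r2 m[X4→φ5] = [T, T, F, T]
r2 m[X4→φ6] = [T, F, F, T]
r2 m[X11→φ0] = [T, T, T, T]
r2 m[X11→φ1] = [T, T, T, T]
r2 m[X9→φ1] = [T, T, T, T]
r2 m[X9→φ5] = [T, T, T, T]
r2 m[X9→φ6] = [T, T, T, T]
r2 m[X1→φ2] = [T, T, T, T]
r2 m[X1→φ3] = [T, T, T, T]
r2 m[X1→φ4] = [T, T, T, T]
r3 m[φ0→X4] = [T, T, F, T]
r3 m[φ0→X11] = [T, T, F, T]
r3 m[φ1→X11] = [T, T, T, T]
r3 m[φ1→X9] = [T, T, T, T]
r3 m[φ2→X4] = [T, T, T, T]
r3 m[φ2→X1] = [T, T, T, T]
r3 m[φ3→X4] = [T, T, T, T]
r3 m[φ3→X1] = [T, T, F, T]
r3 m[φ4→X4] = [T, T, T, T]
r3 m[φ4→X1] = [T, T, T, T]
r3 m[φ5→X4] = [T, F, T, T]
r3 m[φ5→X9] = [F, T, T, T]
r3 m[φ6→X4] = [T, T, T, T]
r3 m[φ6→X9] = [T, T, F, F]
r3 m[X4→φ0] = [T, F, T, T]
r3 m[X4→φ2] = [T, F, F, T]
r3 m[X4→φ3] = [T, F, F, T]
r3 m[X4→φ4] = [T, F, F, T]
r3 m[X4→φ5] = [T, T, F, T]
r3 m[X4→φ6] = [T, F, F, T]
r3 m[X11→φ0] = [T, T, T, T]
r3 m[X11→φ1] = [T, T, T, T]
r3 m[X9→φ1] = [T, T, T, T]
r3 m[X9→φ5] = [T, T, T, T]
r3 m[X9→φ6] = [T, T, T, T]
r3 m[X1→φ2] = [T, T, T, T]
r3 m[X1→φ3] = [T, T, T, T]
r3 m[X1→φ4] = [T, T, T, T]
r4 m[φ0→X4] = [T, T, F, T]
r4 m[φ0→X11] = [T, T, F, T]
r4 m[φ1→X11] = [T, T, T, T]
r4 m[φ1→X9] = [T, T, T, T]
r4 m[φ2→X4] = [T, T, T, T]
r4 m[φ2→X1] = [T, T, T, T]
r4 m[φ3→X4] = [T, T, T, T]
r4 m[φ3→X1] = [T, T, F, T]
r4 m[φ4→X4] = [T, T, T, T]
r4 m[φ4→X1] = [T, T, T, T]
r4 m[φ5→X4] = [T, F, T, T]
r4 m[φ5→X9] = [F, T, T, T]
r4 m[φ6→X4] = [T, T, T, T]
r4 m[φ6→X9] = [T, T, F, F]
r4 m[X4→φ0] = [T, F, T, T]
r4 m[X4→φ2] = [T, F, F, T]
r4 m[X4→φ3] = [T, F, F, T]
r4 m[X4→φ4] = [T, F, F, T]
r4 m[X4→φ5] = [T, T, F, T]
r4 m[X4→φ6] = [T, F, F, T]
r4 m[X11→φ0] = [T, T, T, T]
r4 m[X11→φ1] = [T, T, F, T]
r4 m[X9→φ1] = [F, T, F, F]
r4 m[X9→φ5] = [T, T, F, F]
r4 m[X9→φ6] = [F, T, T, T]
r4 m[X1→φ2] = [T, T, F, T]
r4 m[X1→φ3] = [T, T, T, T]
r4 m[X1→φ4] = [T, T, F, T]
r5 m[φ0→X4] = [T, T, F, T]
r5 m[φ0→X11] = [T, T, F, T]
r5 m[φ1→X11] = [T, T, T, F]
r5 m[φ1→X9] = [T, T, T, T]
r5 m[φ2→X4] = [T, T, T, T]
r5 m[φ2→X1] = [T, T, T, T]
r5 m[φ3→X4] = [T, T, T, T]
r5 m[φ3→X1] = [T, T, F, T]
r5 m[φ4→X4] = [T, T, T, T]
r5 m[φ4→X1] = [T, T, T, T]
r5 m[φ5→X4] = [T, F, T, F]
r5 m[φ5→X9] = [F, T, T, T]
r5 m[φ6→X4] = [T, T, T, F]
r5 m[φ6→X9] = [T, T, F, F]
r5 m[X4→φ0] = [T, F, T, T]
r5 m[X4→φ2] = [T, F, F, T]
r5 m[X4→φ3] = [T, F, F, T]
r5 m[X4→φ4] = [T, F, F, T]
r5 m[X4→φ5] = [T, T, F, T]
r5 m[X4→φ6] = [T, F, F, T]
r5 m[X11→φ0] = [T, T, T, T]
r5 m[X11→φ1] = [T, T, F, T]
r5 m[X9→φ1] = [F, T, F, F]
r5 m[X9→φ5] = [T, T, F, F]
r5 m[X9→φ6] = [F, T, T, T]
r5 m[X1→φ2] = [T, T, F, T]
r5 m[X1→φ3] = [T, T, T, T]
r5 m[X1→φ4] = [T, T, F, T]
r6 m[φ0→X4] = [T, T, F, T]
r6 m[φ0→X11] = [T, T, F, T]
r6 m[φ1→X11] = [T, T, T, F]
r6 m[φ1→X9] = [T, T, T, T]
r6 m[φ2→X4] = [T, T, T, T]
r6 m[φ2→X1] = [T, T, T, T]
r6 m[φ3→X4] = [T, T, T, T]
r6 m[φ3→X1] = [T, T, F, T]
r6 m[φ4→X4] = [T, T, T, T]
r6 m[φ4→X1] = [T, T, T, T]
r6 m[φ5→X4] = [T, F, T, F]
r6 m[φ5→X9] = [F, T, T, T]
r6 m[φ6→X4] = [T, T, T, F]
r6 m[φ6→X9] = [T, T, F, F]
r6 m[X4→φ0] = [T, F, T, F]
r6 m[X4→φ2] = [T, F, F, F]
r6 m[X4→φ3] = [T, F, F, F]
r6 m[X4→φ4] = [T, F, F, F]
r6 m[X4→φ5] = [T, T, F, F]
r6 m[X4→φ6] = [T, F, F, F]
r6 m[X11→φ0] = [T, T, T, F]
r6 m[X11→φ1] = [T, T, F, T]
r6 m[X9→φ1] = [F, T, F, F]
r6 m[X9→φ5] = [T, T, F, F]
r6 m[X9→φ6] = [F, T, T, T]
r6 m[X1→φ2] = [T, T, F, T]
r6 m[X1→φ3] = [T, T, T, T]
r6 m[X1→φ4] = [T, T, F, T]
no fixed point within 6 rounds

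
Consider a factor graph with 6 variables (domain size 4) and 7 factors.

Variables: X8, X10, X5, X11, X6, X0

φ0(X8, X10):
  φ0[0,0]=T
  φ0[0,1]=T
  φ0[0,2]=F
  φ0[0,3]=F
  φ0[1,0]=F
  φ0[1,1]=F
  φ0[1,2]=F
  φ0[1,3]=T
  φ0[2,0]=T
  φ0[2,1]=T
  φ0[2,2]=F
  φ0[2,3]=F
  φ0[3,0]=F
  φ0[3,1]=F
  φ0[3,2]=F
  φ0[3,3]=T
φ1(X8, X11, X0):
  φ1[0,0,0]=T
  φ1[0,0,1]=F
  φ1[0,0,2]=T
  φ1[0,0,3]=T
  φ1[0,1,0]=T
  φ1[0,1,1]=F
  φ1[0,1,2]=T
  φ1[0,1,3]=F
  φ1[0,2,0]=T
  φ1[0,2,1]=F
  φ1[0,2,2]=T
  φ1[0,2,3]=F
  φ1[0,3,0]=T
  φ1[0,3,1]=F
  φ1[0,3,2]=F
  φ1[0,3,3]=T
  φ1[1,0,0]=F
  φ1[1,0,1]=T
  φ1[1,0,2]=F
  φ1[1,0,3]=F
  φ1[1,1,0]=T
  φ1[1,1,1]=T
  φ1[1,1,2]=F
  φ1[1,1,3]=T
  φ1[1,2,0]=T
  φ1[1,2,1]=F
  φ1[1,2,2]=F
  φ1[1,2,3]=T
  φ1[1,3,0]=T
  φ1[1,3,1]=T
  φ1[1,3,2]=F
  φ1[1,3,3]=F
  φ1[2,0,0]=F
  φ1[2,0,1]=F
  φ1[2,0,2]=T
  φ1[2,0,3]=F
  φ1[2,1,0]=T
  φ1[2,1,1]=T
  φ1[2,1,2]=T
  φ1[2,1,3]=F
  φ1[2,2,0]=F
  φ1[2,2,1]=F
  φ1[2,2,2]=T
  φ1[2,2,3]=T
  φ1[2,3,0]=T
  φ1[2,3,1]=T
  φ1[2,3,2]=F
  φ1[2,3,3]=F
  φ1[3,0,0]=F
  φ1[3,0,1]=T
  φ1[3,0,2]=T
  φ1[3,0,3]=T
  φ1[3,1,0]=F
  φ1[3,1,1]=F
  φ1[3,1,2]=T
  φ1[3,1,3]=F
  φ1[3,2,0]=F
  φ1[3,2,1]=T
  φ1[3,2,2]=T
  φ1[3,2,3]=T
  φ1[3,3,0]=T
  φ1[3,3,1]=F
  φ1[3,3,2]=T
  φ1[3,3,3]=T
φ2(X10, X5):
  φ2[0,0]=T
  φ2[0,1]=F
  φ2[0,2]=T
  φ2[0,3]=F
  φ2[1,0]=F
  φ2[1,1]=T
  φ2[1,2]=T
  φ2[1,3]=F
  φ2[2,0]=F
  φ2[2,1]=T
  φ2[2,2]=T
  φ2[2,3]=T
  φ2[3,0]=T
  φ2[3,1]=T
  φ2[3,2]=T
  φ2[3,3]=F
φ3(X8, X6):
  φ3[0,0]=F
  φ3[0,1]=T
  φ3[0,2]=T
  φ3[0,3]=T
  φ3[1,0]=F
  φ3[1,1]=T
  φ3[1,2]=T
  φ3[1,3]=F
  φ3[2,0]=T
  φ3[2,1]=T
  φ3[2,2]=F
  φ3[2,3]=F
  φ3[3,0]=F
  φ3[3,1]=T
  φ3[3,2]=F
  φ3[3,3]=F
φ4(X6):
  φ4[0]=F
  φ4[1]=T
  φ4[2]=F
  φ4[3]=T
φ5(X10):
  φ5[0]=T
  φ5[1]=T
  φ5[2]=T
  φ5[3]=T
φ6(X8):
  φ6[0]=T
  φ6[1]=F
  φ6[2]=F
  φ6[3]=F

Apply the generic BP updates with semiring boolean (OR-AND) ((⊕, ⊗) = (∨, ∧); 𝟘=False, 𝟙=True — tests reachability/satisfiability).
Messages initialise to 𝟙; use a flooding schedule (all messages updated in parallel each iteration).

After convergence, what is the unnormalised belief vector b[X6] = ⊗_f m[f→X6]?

init: all messages = 𝟙 over 4 values
r1 m[φ0→X8] = [T, T, T, T]
r1 m[φ0→X10] = [T, T, F, T]
r1 m[φ1→X8] = [T, T, T, T]
r1 m[φ1→X11] = [T, T, T, T]
r1 m[φ1→X0] = [T, T, T, T]
r1 m[φ2→X10] = [T, T, T, T]
r1 m[φ2→X5] = [T, T, T, T]
r1 m[φ3→X8] = [T, T, T, T]
r1 m[φ3→X6] = [T, T, T, T]
r1 m[φ4→X6] = [F, T, F, T]
r1 m[φ5→X10] = [T, T, T, T]
r1 m[φ6→X8] = [T, F, F, F]
r1 m[X8→φ0] = [T, T, T, T]
r1 m[X8→φ1] = [T, T, T, T]
r1 m[X8→φ3] = [T, T, T, T]
r1 m[X8→φ6] = [T, T, T, T]
r1 m[X10→φ0] = [T, T, T, T]
r1 m[X10→φ2] = [T, T, T, T]
r1 m[X10→φ5] = [T, T, T, T]
r1 m[X5→φ2] = [T, T, T, T]
r1 m[X11→φ1] = [T, T, T, T]
r1 m[X6→φ3] = [T, T, T, T]
r1 m[X6→φ4] = [T, T, T, T]
r1 m[X0→φ1] = [T, T, T, T]
r2 m[φ0→X8] = [T, T, T, T]
r2 m[φ0→X10] = [T, T, F, T]
r2 m[φ1→X8] = [T, T, T, T]
r2 m[φ1→X11] = [T, T, T, T]
r2 m[φ1→X0] = [T, T, T, T]
r2 m[φ2→X10] = [T, T, T, T]
r2 m[φ2→X5] = [T, T, T, T]
r2 m[φ3→X8] = [T, T, T, T]
r2 m[φ3→X6] = [T, T, T, T]
r2 m[φ4→X6] = [F, T, F, T]
r2 m[φ5→X10] = [T, T, T, T]
r2 m[φ6→X8] = [T, F, F, F]
r2 m[X8→φ0] = [T, F, F, F]
r2 m[X8→φ1] = [T, F, F, F]
r2 m[X8→φ3] = [T, F, F, F]
r2 m[X8→φ6] = [T, T, T, T]
r2 m[X10→φ0] = [T, T, T, T]
r2 m[X10→φ2] = [T, T, F, T]
r2 m[X10→φ5] = [T, T, F, T]
r2 m[X5→φ2] = [T, T, T, T]
r2 m[X11→φ1] = [T, T, T, T]
r2 m[X6→φ3] = [F, T, F, T]
r2 m[X6→φ4] = [T, T, T, T]
r2 m[X0→φ1] = [T, T, T, T]
r3 m[φ0→X8] = [T, T, T, T]
r3 m[φ0→X10] = [T, T, F, F]
r3 m[φ1→X8] = [T, T, T, T]
r3 m[φ1→X11] = [T, T, T, T]
r3 m[φ1→X0] = [T, F, T, T]
r3 m[φ2→X10] = [T, T, T, T]
r3 m[φ2→X5] = [T, T, T, F]
r3 m[φ3→X8] = [T, T, T, T]
r3 m[φ3→X6] = [F, T, T, T]
r3 m[φ4→X6] = [F, T, F, T]
r3 m[φ5→X10] = [T, T, T, T]
r3 m[φ6→X8] = [T, F, F, F]
r3 m[X8→φ0] = [T, F, F, F]
r3 m[X8→φ1] = [T, F, F, F]
r3 m[X8→φ3] = [T, F, F, F]
r3 m[X8→φ6] = [T, T, T, T]
r3 m[X10→φ0] = [T, T, T, T]
r3 m[X10→φ2] = [T, T, F, T]
r3 m[X10→φ5] = [T, T, F, T]
r3 m[X5→φ2] = [T, T, T, T]
r3 m[X11→φ1] = [T, T, T, T]
r3 m[X6→φ3] = [F, T, F, T]
r3 m[X6→φ4] = [T, T, T, T]
r3 m[X0→φ1] = [T, T, T, T]
r4 m[φ0→X8] = [T, T, T, T]
r4 m[φ0→X10] = [T, T, F, F]
r4 m[φ1→X8] = [T, T, T, T]
r4 m[φ1→X11] = [T, T, T, T]
r4 m[φ1→X0] = [T, F, T, T]
r4 m[φ2→X10] = [T, T, T, T]
r4 m[φ2→X5] = [T, T, T, F]
r4 m[φ3→X8] = [T, T, T, T]
r4 m[φ3→X6] = [F, T, T, T]
r4 m[φ4→X6] = [F, T, F, T]
r4 m[φ5→X10] = [T, T, T, T]
r4 m[φ6→X8] = [T, F, F, F]
r4 m[X8→φ0] = [T, F, F, F]
r4 m[X8→φ1] = [T, F, F, F]
r4 m[X8→φ3] = [T, F, F, F]
r4 m[X8→φ6] = [T, T, T, T]
r4 m[X10→φ0] = [T, T, T, T]
r4 m[X10→φ2] = [T, T, F, F]
r4 m[X10→φ5] = [T, T, F, F]
r4 m[X5→φ2] = [T, T, T, T]
r4 m[X11→φ1] = [T, T, T, T]
r4 m[X6→φ3] = [F, T, F, T]
r4 m[X6→φ4] = [F, T, T, T]
r4 m[X0→φ1] = [T, T, T, T]
r5 m[φ0→X8] = [T, T, T, T]
r5 m[φ0→X10] = [T, T, F, F]
r5 m[φ1→X8] = [T, T, T, T]
r5 m[φ1→X11] = [T, T, T, T]
r5 m[φ1→X0] = [T, F, T, T]
r5 m[φ2→X10] = [T, T, T, T]
r5 m[φ2→X5] = [T, T, T, F]
r5 m[φ3→X8] = [T, T, T, T]
r5 m[φ3→X6] = [F, T, T, T]
r5 m[φ4→X6] = [F, T, F, T]
r5 m[φ5→X10] = [T, T, T, T]
r5 m[φ6→X8] = [T, F, F, F]
r5 m[X8→φ0] = [T, F, F, F]
r5 m[X8→φ1] = [T, F, F, F]
r5 m[X8→φ3] = [T, F, F, F]
r5 m[X8→φ6] = [T, T, T, T]
r5 m[X10→φ0] = [T, T, T, T]
r5 m[X10→φ2] = [T, T, F, F]
r5 m[X10→φ5] = [T, T, F, F]
r5 m[X5→φ2] = [T, T, T, T]
r5 m[X11→φ1] = [T, T, T, T]
r5 m[X6→φ3] = [F, T, F, T]
r5 m[X6→φ4] = [F, T, T, T]
r5 m[X0→φ1] = [T, T, T, T]
fixed point reached at round 5
b[X6] = ⊗ incoming = [F, T, F, T]

b[X6] = [F, T, F, T]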